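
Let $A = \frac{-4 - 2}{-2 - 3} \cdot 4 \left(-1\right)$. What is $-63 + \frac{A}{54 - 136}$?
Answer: $- \frac{12903}{205} \approx -62.941$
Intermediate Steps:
$A = - \frac{24}{5}$ ($A = - \frac{6}{-5} \cdot 4 \left(-1\right) = \left(-6\right) \left(- \frac{1}{5}\right) 4 \left(-1\right) = \frac{6}{5} \cdot 4 \left(-1\right) = \frac{24}{5} \left(-1\right) = - \frac{24}{5} \approx -4.8$)
$-63 + \frac{A}{54 - 136} = -63 - \frac{24}{5 \left(54 - 136\right)} = -63 - \frac{24}{5 \left(-82\right)} = -63 - - \frac{12}{205} = -63 + \frac{12}{205} = - \frac{12903}{205}$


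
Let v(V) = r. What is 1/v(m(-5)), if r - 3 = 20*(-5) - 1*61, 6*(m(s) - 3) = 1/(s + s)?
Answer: -1/158 ≈ -0.0063291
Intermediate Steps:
m(s) = 3 + 1/(12*s) (m(s) = 3 + 1/(6*(s + s)) = 3 + 1/(6*((2*s))) = 3 + (1/(2*s))/6 = 3 + 1/(12*s))
r = -158 (r = 3 + (20*(-5) - 1*61) = 3 + (-100 - 61) = 3 - 161 = -158)
v(V) = -158
1/v(m(-5)) = 1/(-158) = -1/158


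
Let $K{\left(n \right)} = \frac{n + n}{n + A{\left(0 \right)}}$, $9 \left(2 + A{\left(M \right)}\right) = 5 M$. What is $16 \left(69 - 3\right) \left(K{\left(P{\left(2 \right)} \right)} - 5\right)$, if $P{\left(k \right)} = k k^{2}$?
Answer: $-2464$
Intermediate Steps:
$P{\left(k \right)} = k^{3}$
$A{\left(M \right)} = -2 + \frac{5 M}{9}$
$K{\left(n \right)} = \frac{2 n}{-2 + n}$ ($K{\left(n \right)} = \frac{n + n}{n + \left(-2 + \frac{5}{9} \cdot 0\right)} = \frac{2 n}{n + \left(-2 + 0\right)} = \frac{2 n}{n - 2} = \frac{2 n}{-2 + n}$)
$16 \left(69 - 3\right) \left(K{\left(P{\left(2 \right)} \right)} - 5\right) = 16 \left(69 - 3\right) \left(\frac{2 \cdot 2^{3}}{-2 + 2^{3}} - 5\right) = 16 \cdot 66 \left(2 \cdot 8 \frac{1}{-2 + 8} - 5\right) = 16 \cdot 66 \left(2 \cdot 8 \cdot \frac{1}{6} - 5\right) = 16 \cdot 66 \left(\frac{8}{3} - 5\right) = 16 \cdot 66 \left(- \frac{7}{3}\right) = 16 \left(-154\right) = -2464$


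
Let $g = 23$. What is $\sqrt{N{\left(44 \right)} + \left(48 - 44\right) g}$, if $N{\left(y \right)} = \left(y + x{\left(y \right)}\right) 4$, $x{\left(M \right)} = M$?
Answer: $2 \sqrt{111} \approx 21.071$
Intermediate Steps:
$N{\left(y \right)} = 8 y$ ($N{\left(y \right)} = \left(y + y\right) 4 = 2 y 4 = 8 y$)
$\sqrt{N{\left(44 \right)} + \left(48 - 44\right) g} = \sqrt{8 \cdot 44 + \left(48 - 44\right) 23} = \sqrt{352 + 4 \cdot 23} = \sqrt{352 + 92} = \sqrt{444} = 2 \sqrt{111}$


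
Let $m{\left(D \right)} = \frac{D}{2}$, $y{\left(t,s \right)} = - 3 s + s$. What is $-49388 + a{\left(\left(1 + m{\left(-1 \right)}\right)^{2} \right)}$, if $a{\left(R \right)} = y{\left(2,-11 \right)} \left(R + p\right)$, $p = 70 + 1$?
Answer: $- \frac{95641}{2} \approx -47821.0$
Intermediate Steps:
$y{\left(t,s \right)} = - 2 s$
$m{\left(D \right)} = \frac{D}{2}$ ($m{\left(D \right)} = D \frac{1}{2} = \frac{D}{2}$)
$p = 71$
$a{\left(R \right)} = 1562 + 22 R$ ($a{\left(R \right)} = \left(-2\right) \left(-11\right) \left(R + 71\right) = 22 \left(71 + R\right) = 1562 + 22 R$)
$-49388 + a{\left(\left(1 + m{\left(-1 \right)}\right)^{2} \right)} = -49388 + \left(1562 + 22 \left(1 + \frac{1}{2} \left(-1\right)\right)^{2}\right) = -49388 + \left(1562 + 22 \left(1 - \frac{1}{2}\right)^{2}\right) = -49388 + \left(1562 + \frac{22}{4}\right) = -49388 + \left(1562 + 22 \cdot \frac{1}{4}\right) = -49388 + \left(1562 + \frac{11}{2}\right) = -49388 + \frac{3135}{2} = - \frac{95641}{2}$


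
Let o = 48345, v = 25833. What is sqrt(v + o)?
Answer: 3*sqrt(8242) ≈ 272.36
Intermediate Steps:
sqrt(v + o) = sqrt(25833 + 48345) = sqrt(74178) = 3*sqrt(8242)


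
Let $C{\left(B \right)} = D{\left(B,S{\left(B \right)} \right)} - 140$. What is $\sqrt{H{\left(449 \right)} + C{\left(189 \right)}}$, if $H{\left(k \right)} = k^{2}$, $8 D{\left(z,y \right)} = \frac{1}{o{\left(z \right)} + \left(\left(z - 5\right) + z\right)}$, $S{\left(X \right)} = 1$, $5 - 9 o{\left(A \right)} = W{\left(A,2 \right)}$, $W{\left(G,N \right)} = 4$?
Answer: $\frac{\sqrt{9086829117527}}{6716} \approx 448.84$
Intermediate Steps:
$o{\left(A \right)} = \frac{1}{9}$ ($o{\left(A \right)} = \frac{5}{9} - \frac{4}{9} = \frac{1}{9}$)
$D{\left(z,y \right)} = \frac{1}{8 \left(- \frac{44}{9} + 2 z\right)}$ ($D{\left(z,y \right)} = \frac{1}{8 \left(\frac{1}{9} + \left(\left(z - 5\right) + z\right)\right)} = \frac{1}{8 \left(\frac{1}{9} + \left(\left(-5 + z\right) + z\right)\right)} = \frac{1}{8 \left(\frac{1}{9} + \left(-5 + 2 z\right)\right)} = \frac{1}{8 \left(- \frac{44}{9} + 2 z\right)}$)
$C{\left(B \right)} = -140 + \frac{9}{16 \left(-22 + 9 B\right)}$ ($C{\left(B \right)} = \frac{9}{16 \left(-22 + 9 B\right)} - 140 = -140 + \frac{9}{16 \left(-22 + 9 B\right)}$)
$\sqrt{H{\left(449 \right)} + C{\left(189 \right)}} = \sqrt{449^{2} + \frac{49289 - 3810240}{16 \left(-22 + 9 \cdot 189\right)}} = \sqrt{201601 + \frac{49289 - 3810240}{16 \left(-22 + 1701\right)}} = \sqrt{201601 + \frac{1}{16} \cdot \frac{1}{1679} \left(-3760951\right)} = \sqrt{201601 - \frac{3760951}{26864}} = \sqrt{\frac{5412048313}{26864}} = \frac{\sqrt{9086829117527}}{6716}$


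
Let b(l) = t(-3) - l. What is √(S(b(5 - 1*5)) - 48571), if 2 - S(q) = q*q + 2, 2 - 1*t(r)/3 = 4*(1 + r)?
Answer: I*√49471 ≈ 222.42*I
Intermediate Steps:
t(r) = -6 - 12*r (t(r) = 6 - 12*(1 + r) = 6 - 3*(4 + 4*r) = 6 + (-12 - 12*r) = -6 - 12*r)
b(l) = 30 - l (b(l) = (-6 - 12*(-3)) - l = (-6 + 36) - l = 30 - l)
S(q) = -q² (S(q) = 2 - (q*q + 2) = 2 - (q² + 2) = 2 - (2 + q²) = 2 + (-2 - q²) = -q²)
√(S(b(5 - 1*5)) - 48571) = √(-(30 - (5 - 1*5))² - 48571) = √(-(30 - (5 - 5))² - 48571) = √(-(30 - 1*0)² - 48571) = √(-(30 + 0)² - 48571) = √(-1*30² - 48571) = √(-1*900 - 48571) = √(-900 - 48571) = √(-49471) = I*√49471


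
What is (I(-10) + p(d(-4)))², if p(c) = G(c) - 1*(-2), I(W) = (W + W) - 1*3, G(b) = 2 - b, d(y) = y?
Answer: 225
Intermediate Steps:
I(W) = -3 + 2*W (I(W) = 2*W - 3 = -3 + 2*W)
p(c) = 4 - c (p(c) = (2 - c) - 1*(-2) = (2 - c) + 2 = 4 - c)
(I(-10) + p(d(-4)))² = ((-3 + 2*(-10)) + (4 - 1*(-4)))² = ((-3 - 20) + (4 + 4))² = (-23 + 8)² = (-15)² = 225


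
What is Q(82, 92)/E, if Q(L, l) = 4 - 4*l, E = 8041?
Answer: -364/8041 ≈ -0.045268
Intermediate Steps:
Q(82, 92)/E = (4 - 4*92)/8041 = (4 - 368)*(1/8041) = -364*1/8041 = -364/8041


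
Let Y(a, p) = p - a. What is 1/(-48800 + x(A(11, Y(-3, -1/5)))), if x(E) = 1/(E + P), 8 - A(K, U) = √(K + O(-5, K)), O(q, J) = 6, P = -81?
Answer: -15248569/744130376753 - √17/12650216404801 ≈ -2.0492e-5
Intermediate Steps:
A(K, U) = 8 - √(6 + K) (A(K, U) = 8 - √(K + 6) = 8 - √(6 + K))
x(E) = 1/(-81 + E) (x(E) = 1/(E - 81) = 1/(-81 + E))
1/(-48800 + x(A(11, Y(-3, -1/5)))) = 1/(-48800 + 1/(-81 + (8 - √(6 + 11)))) = 1/(-48800 + 1/(-81 + (8 - √17))) = 1/(-48800 + 1/(-73 - √17))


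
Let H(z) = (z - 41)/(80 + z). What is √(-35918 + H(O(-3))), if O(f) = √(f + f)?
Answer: √((-2873481 - 35917*I*√6)/(80 + I*√6)) ≈ 0.e-4 + 189.52*I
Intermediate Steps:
O(f) = √2*√f (O(f) = √(2*f) = √2*√f)
H(z) = (-41 + z)/(80 + z)
√(-35918 + H(O(-3))) = √(-35918 + (-41 + √2*√(-3))/(80 + √2*√(-3))) = √(-35918 + (-41 + √2*(I*√3))/(80 + √2*(I*√3))) = √(-35918 + (-41 + I*√6)/(80 + I*√6))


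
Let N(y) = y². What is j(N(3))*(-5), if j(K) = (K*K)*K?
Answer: -3645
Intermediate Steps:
j(K) = K³ (j(K) = K²*K = K³)
j(N(3))*(-5) = (3²)³*(-5) = 9³*(-5) = 729*(-5) = -3645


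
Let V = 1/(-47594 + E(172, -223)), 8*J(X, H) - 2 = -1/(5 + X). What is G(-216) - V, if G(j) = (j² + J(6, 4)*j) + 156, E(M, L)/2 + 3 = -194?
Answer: 24683347631/527868 ≈ 46760.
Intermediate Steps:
E(M, L) = -394 (E(M, L) = -6 + 2*(-194) = -6 - 388 = -394)
J(X, H) = ¼ - 1/(8*(5 + X)) (J(X, H) = ¼ + (-1/(5 + X))/8 = ¼ - 1/(8*(5 + X)))
G(j) = 156 + j² + 21*j/88 (G(j) = (j² + ((9 + 2*6)/(8*(5 + 6)))*j) + 156 = (j² + ((⅛)*(9 + 12)/11)*j) + 156 = (j² + ((⅛)*(1/11)*21)*j) + 156 = (j² + 21*j/88) + 156 = 156 + j² + 21*j/88)
V = -1/47988 (V = 1/(-47594 - 394) = 1/(-47988) = -1/47988 ≈ -2.0839e-5)
G(-216) - V = (156 + (-216)² + (21/88)*(-216)) - 1*(-1/47988) = (156 + 46656 - 567/11) + 1/47988 = 514365/11 + 1/47988 = 24683347631/527868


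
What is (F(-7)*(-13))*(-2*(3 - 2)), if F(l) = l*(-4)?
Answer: 728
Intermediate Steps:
F(l) = -4*l
(F(-7)*(-13))*(-2*(3 - 2)) = (-4*(-7)*(-13))*(-2*(3 - 2)) = (28*(-13))*(-2*1) = -364*(-2) = 728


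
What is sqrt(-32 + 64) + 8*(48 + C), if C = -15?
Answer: 264 + 4*sqrt(2) ≈ 269.66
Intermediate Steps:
sqrt(-32 + 64) + 8*(48 + C) = sqrt(-32 + 64) + 8*(48 - 15) = sqrt(32) + 8*33 = 4*sqrt(2) + 264 = 264 + 4*sqrt(2)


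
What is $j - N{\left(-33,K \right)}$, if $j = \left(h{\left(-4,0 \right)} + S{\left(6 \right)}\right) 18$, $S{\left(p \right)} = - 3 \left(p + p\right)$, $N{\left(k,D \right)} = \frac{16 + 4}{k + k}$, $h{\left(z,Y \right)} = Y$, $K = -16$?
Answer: $- \frac{21374}{33} \approx -647.7$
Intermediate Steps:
$N{\left(k,D \right)} = \frac{10}{k}$ ($N{\left(k,D \right)} = \frac{20}{2 k} = 20 \frac{1}{2 k} = \frac{10}{k}$)
$S{\left(p \right)} = - 6 p$ ($S{\left(p \right)} = - 3 \cdot 2 p = - 6 p$)
$j = -648$ ($j = \left(0 - 36\right) 18 = \left(-36\right) 18 = -648$)
$j - N{\left(-33,K \right)} = -648 - \frac{10}{-33} = -648 - 10 \left(- \frac{1}{33}\right) = -648 - - \frac{10}{33} = -648 + \frac{10}{33} = - \frac{21374}{33}$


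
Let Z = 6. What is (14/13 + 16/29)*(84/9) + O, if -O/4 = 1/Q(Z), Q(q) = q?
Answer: 16438/1131 ≈ 14.534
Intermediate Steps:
O = -2/3 (O = -4/6 = -4*1/6 = -2/3 ≈ -0.66667)
(14/13 + 16/29)*(84/9) + O = (14/13 + 16/29)*(84/9) - 2/3 = (14*(1/13) + 16*(1/29))*(84*(1/9)) - 2/3 = (14/13 + 16/29)*(28/3) - 2/3 = (614/377)*(28/3) - 2/3 = 17192/1131 - 2/3 = 16438/1131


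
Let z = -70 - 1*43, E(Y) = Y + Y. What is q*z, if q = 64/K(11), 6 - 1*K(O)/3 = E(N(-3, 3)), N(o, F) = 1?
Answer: -1808/3 ≈ -602.67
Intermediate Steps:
E(Y) = 2*Y
K(O) = 12 (K(O) = 18 - 6 = 12)
q = 16/3 (q = 64/12 = 64*(1/12) = 16/3 ≈ 5.3333)
z = -113 (z = -70 - 43 = -113)
q*z = (16/3)*(-113) = -1808/3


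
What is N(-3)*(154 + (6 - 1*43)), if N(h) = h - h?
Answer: 0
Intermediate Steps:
N(h) = 0
N(-3)*(154 + (6 - 1*43)) = 0*(154 + (6 - 1*43)) = 0*(154 + (6 - 43)) = 0*(154 - 37) = 0*117 = 0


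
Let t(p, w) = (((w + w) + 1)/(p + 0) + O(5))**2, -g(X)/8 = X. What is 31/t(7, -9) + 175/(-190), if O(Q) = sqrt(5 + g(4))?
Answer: 21*(-595*sqrt(3) + 2236*I)/(38*(-517*I + 357*sqrt(3))) ≈ -1.5255 + 0.72291*I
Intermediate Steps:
g(X) = -8*X
O(Q) = 3*I*sqrt(3) (O(Q) = sqrt(5 - 8*4) = sqrt(5 - 32) = sqrt(-27) = 3*I*sqrt(3))
t(p, w) = ((1 + 2*w)/p + 3*I*sqrt(3))**2 (t(p, w) = (((w + w) + 1)/(p + 0) + 3*I*sqrt(3))**2 = ((2*w + 1)/p + 3*I*sqrt(3))**2 = ((1 + 2*w)/p + 3*I*sqrt(3))**2)
31/t(7, -9) + 175/(-190) = 31/(((1 + 2*(-9) + 3*I*7*sqrt(3))**2/7**2)) + 175/(-190) = 31/(((1 - 18 + 21*I*sqrt(3))**2/49)) + 175*(-1/190) = 31/(((-17 + 21*I*sqrt(3))**2/49)) - 35/38 = 31*(49/(-17 + 21*I*sqrt(3))**2) - 35/38 = 1519/(-17 + 21*I*sqrt(3))**2 - 35/38 = -35/38 + 1519/(-17 + 21*I*sqrt(3))**2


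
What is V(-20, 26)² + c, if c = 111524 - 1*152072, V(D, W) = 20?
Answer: -40148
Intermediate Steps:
c = -40548 (c = 111524 - 152072 = -40548)
V(-20, 26)² + c = 20² - 40548 = 400 - 40548 = -40148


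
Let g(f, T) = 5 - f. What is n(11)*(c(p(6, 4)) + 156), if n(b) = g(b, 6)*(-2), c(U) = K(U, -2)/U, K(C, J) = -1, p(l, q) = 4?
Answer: 1869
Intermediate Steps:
c(U) = -1/U
n(b) = -10 + 2*b (n(b) = (5 - b)*(-2) = -10 + 2*b)
n(11)*(c(p(6, 4)) + 156) = (-10 + 2*11)*(-1/4 + 156) = (-10 + 22)*(-1*¼ + 156) = 12*(-¼ + 156) = 12*(623/4) = 1869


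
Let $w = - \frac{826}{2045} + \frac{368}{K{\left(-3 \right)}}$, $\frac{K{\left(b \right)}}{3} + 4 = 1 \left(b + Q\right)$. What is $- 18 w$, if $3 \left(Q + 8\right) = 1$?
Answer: $\frac{3550068}{22495} \approx 157.82$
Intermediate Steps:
$Q = - \frac{23}{3}$ ($Q = -8 + \frac{1}{3} \cdot 1 = -8 + \frac{1}{3} = - \frac{23}{3} \approx -7.6667$)
$K{\left(b \right)} = -35 + 3 b$ ($K{\left(b \right)} = -12 + 3 \cdot 1 \left(b - \frac{23}{3}\right) = -12 + 3 \cdot 1 \left(- \frac{23}{3} + b\right) = -12 + 3 \left(- \frac{23}{3} + b\right) = -12 + \left(-23 + 3 b\right) = -35 + 3 b$)
$w = - \frac{197226}{22495}$ ($w = - \frac{826}{2045} + \frac{368}{-35 + 3 \left(-3\right)} = \left(-826\right) \frac{1}{2045} + \frac{368}{-35 - 9} = - \frac{826}{2045} + \frac{368}{-44} = - \frac{826}{2045} + 368 \left(- \frac{1}{44}\right) = - \frac{826}{2045} - \frac{92}{11} = - \frac{197226}{22495} \approx -8.7675$)
$- 18 w = \left(-18\right) \left(- \frac{197226}{22495}\right) = \frac{3550068}{22495}$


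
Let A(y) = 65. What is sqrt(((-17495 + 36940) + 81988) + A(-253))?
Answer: sqrt(101498) ≈ 318.59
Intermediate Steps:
sqrt(((-17495 + 36940) + 81988) + A(-253)) = sqrt(((-17495 + 36940) + 81988) + 65) = sqrt((19445 + 81988) + 65) = sqrt(101433 + 65) = sqrt(101498)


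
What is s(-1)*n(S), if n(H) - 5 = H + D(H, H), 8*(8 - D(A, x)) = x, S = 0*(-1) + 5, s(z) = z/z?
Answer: 139/8 ≈ 17.375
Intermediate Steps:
s(z) = 1
S = 5 (S = 0 + 5 = 5)
D(A, x) = 8 - x/8
n(H) = 13 + 7*H/8 (n(H) = 5 + (H + (8 - H/8)) = 5 + (8 + 7*H/8) = 13 + 7*H/8)
s(-1)*n(S) = 1*(13 + (7/8)*5) = 1*(13 + 35/8) = 1*(139/8) = 139/8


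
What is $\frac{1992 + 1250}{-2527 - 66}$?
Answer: $- \frac{3242}{2593} \approx -1.2503$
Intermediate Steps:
$\frac{1992 + 1250}{-2527 - 66} = \frac{3242}{-2593} = 3242 \left(- \frac{1}{2593}\right) = - \frac{3242}{2593}$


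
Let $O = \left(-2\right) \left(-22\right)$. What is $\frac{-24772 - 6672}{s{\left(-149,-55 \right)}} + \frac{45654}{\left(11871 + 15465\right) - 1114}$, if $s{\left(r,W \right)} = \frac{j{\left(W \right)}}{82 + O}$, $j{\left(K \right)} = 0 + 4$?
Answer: $- \frac{1855177017}{1873} \approx -9.9048 \cdot 10^{5}$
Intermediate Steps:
$O = 44$
$j{\left(K \right)} = 4$
$s{\left(r,W \right)} = \frac{2}{63}$ ($s{\left(r,W \right)} = \frac{4}{82 + 44} = \frac{4}{126} = 4 \cdot \frac{1}{126} = \frac{2}{63}$)
$\frac{-24772 - 6672}{s{\left(-149,-55 \right)}} + \frac{45654}{\left(11871 + 15465\right) - 1114} = \frac{-24772 - 6672}{\frac{2}{63}} + \frac{45654}{\left(11871 + 15465\right) - 1114} = \left(-31444\right) \frac{63}{2} + \frac{45654}{27336 - 1114} = -990486 + \frac{45654}{26222} = -990486 + 45654 \cdot \frac{1}{26222} = -990486 + \frac{3261}{1873} = - \frac{1855177017}{1873}$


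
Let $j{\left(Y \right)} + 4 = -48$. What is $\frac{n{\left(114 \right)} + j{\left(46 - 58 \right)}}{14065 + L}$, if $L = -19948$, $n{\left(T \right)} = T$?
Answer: $- \frac{62}{5883} \approx -0.010539$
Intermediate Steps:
$j{\left(Y \right)} = -52$ ($j{\left(Y \right)} = -4 - 48 = -52$)
$\frac{n{\left(114 \right)} + j{\left(46 - 58 \right)}}{14065 + L} = \frac{114 - 52}{14065 - 19948} = \frac{62}{-5883} = 62 \left(- \frac{1}{5883}\right) = - \frac{62}{5883}$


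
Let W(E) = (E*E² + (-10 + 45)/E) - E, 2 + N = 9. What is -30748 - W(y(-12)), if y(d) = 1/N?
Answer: -10630551/343 ≈ -30993.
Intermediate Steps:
N = 7 (N = -2 + 9 = 7)
y(d) = ⅐ (y(d) = 1/7 = ⅐)
W(E) = E³ - E + 35/E (W(E) = (E³ + 35/E) - E = E³ - E + 35/E)
-30748 - W(y(-12)) = -30748 - ((⅐)³ - 1*⅐ + 35/(⅐)) = -30748 - (1/343 - ⅐ + 35*7) = -30748 - (1/343 - ⅐ + 245) = -30748 - 1*83987/343 = -30748 - 83987/343 = -10630551/343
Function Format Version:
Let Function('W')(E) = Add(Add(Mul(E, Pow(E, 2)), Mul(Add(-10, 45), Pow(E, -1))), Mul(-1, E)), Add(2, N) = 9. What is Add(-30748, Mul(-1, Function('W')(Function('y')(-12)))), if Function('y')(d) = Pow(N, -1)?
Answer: Rational(-10630551, 343) ≈ -30993.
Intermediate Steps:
N = 7 (N = Add(-2, 9) = 7)
Function('y')(d) = Rational(1, 7) (Function('y')(d) = Pow(7, -1) = Rational(1, 7))
Function('W')(E) = Add(Pow(E, 3), Mul(-1, E), Mul(35, Pow(E, -1))) (Function('W')(E) = Add(Add(Pow(E, 3), Mul(35, Pow(E, -1))), Mul(-1, E)) = Add(Pow(E, 3), Mul(-1, E), Mul(35, Pow(E, -1))))
Add(-30748, Mul(-1, Function('W')(Function('y')(-12)))) = Add(-30748, Mul(-1, Add(Pow(Rational(1, 7), 3), Mul(-1, Rational(1, 7)), Mul(35, Pow(Rational(1, 7), -1))))) = Add(-30748, Mul(-1, Add(Rational(1, 343), Rational(-1, 7), Mul(35, 7)))) = Add(-30748, Mul(-1, Add(Rational(1, 343), Rational(-1, 7), 245))) = Add(-30748, Mul(-1, Rational(83987, 343))) = Add(-30748, Rational(-83987, 343)) = Rational(-10630551, 343)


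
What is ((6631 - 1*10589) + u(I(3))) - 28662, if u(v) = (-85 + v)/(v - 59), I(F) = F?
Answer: -913319/28 ≈ -32619.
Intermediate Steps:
u(v) = (-85 + v)/(-59 + v)
((6631 - 1*10589) + u(I(3))) - 28662 = ((6631 - 1*10589) + (-85 + 3)/(-59 + 3)) - 28662 = ((6631 - 10589) - 82/(-56)) - 28662 = (-3958 - 1/56*(-82)) - 28662 = (-3958 + 41/28) - 28662 = -110783/28 - 28662 = -913319/28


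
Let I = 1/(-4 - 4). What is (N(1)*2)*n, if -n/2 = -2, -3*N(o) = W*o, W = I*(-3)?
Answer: -1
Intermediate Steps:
I = -⅛ (I = 1/(-8) = -⅛ ≈ -0.12500)
W = 3/8 (W = -⅛*(-3) = 3/8 ≈ 0.37500)
N(o) = -o/8
n = 4 (n = -2*(-2) = 4)
(N(1)*2)*n = (-⅛*1*2)*4 = -⅛*2*4 = -¼*4 = -1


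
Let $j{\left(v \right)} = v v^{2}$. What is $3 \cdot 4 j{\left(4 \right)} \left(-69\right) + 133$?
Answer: $-52859$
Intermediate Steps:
$j{\left(v \right)} = v^{3}$
$3 \cdot 4 j{\left(4 \right)} \left(-69\right) + 133 = 3 \cdot 4 \cdot 4^{3} \left(-69\right) + 133 = 12 \cdot 64 \left(-69\right) + 133 = 768 \left(-69\right) + 133 = -52992 + 133 = -52859$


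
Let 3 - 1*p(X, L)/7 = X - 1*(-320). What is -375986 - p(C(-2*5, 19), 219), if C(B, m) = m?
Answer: -373634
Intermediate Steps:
p(X, L) = -2219 - 7*X (p(X, L) = 21 - 7*(X - 1*(-320)) = 21 - 7*(X + 320) = 21 - 7*(320 + X) = 21 + (-2240 - 7*X) = -2219 - 7*X)
-375986 - p(C(-2*5, 19), 219) = -375986 - (-2219 - 7*19) = -375986 - (-2219 - 133) = -375986 - 1*(-2352) = -375986 + 2352 = -373634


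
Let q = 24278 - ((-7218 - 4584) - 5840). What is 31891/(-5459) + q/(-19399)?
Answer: -847494789/105899141 ≈ -8.0029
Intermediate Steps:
q = 41920 (q = 24278 - (-11802 - 5840) = 24278 - 1*(-17642) = 24278 + 17642 = 41920)
31891/(-5459) + q/(-19399) = 31891/(-5459) + 41920/(-19399) = 31891*(-1/5459) + 41920*(-1/19399) = -31891/5459 - 41920/19399 = -847494789/105899141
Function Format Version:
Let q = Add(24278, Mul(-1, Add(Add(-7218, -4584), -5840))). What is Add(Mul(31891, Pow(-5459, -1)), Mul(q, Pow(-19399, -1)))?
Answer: Rational(-847494789, 105899141) ≈ -8.0029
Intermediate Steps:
q = 41920 (q = Add(24278, Mul(-1, Add(-11802, -5840))) = Add(24278, Mul(-1, -17642)) = Add(24278, 17642) = 41920)
Add(Mul(31891, Pow(-5459, -1)), Mul(q, Pow(-19399, -1))) = Add(Mul(31891, Pow(-5459, -1)), Mul(41920, Pow(-19399, -1))) = Add(Mul(31891, Rational(-1, 5459)), Mul(41920, Rational(-1, 19399))) = Add(Rational(-31891, 5459), Rational(-41920, 19399)) = Rational(-847494789, 105899141)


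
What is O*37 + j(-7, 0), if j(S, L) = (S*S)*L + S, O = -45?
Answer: -1672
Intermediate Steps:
j(S, L) = S + L*S² (j(S, L) = S²*L + S = L*S² + S = S + L*S²)
O*37 + j(-7, 0) = -45*37 - 7*(1 + 0*(-7)) = -1665 - 7*(1 + 0) = -1665 - 7*1 = -1665 - 7 = -1672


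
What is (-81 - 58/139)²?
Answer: 128074489/19321 ≈ 6628.8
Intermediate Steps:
(-81 - 58/139)² = (-11317/139)² = 128074489/19321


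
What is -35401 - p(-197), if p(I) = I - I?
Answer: -35401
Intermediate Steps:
p(I) = 0
-35401 - p(-197) = -35401 - 1*0 = -35401 + 0 = -35401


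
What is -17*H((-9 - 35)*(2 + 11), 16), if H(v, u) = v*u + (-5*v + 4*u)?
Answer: 105876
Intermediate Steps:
H(v, u) = -5*v + 4*u + u*v (H(v, u) = u*v + (-5*v + 4*u) = -5*v + 4*u + u*v)
-17*H((-9 - 35)*(2 + 11), 16) = -17*(-5*(-9 - 35)*(2 + 11) + 4*16 + 16*((-9 - 35)*(2 + 11))) = -17*(-(-220)*13 + 64 + 16*(-44*13)) = -17*(-5*(-572) + 64 + 16*(-572)) = -17*(2860 + 64 - 9152) = -17*(-6228) = 105876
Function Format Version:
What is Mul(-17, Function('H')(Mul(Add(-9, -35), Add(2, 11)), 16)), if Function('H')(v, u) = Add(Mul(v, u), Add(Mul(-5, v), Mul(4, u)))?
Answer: 105876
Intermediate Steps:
Function('H')(v, u) = Add(Mul(-5, v), Mul(4, u), Mul(u, v)) (Function('H')(v, u) = Add(Mul(u, v), Add(Mul(-5, v), Mul(4, u))) = Add(Mul(-5, v), Mul(4, u), Mul(u, v)))
Mul(-17, Function('H')(Mul(Add(-9, -35), Add(2, 11)), 16)) = Mul(-17, Add(Mul(-5, Mul(Add(-9, -35), Add(2, 11))), Mul(4, 16), Mul(16, Mul(Add(-9, -35), Add(2, 11))))) = Mul(-17, Add(Mul(-5, Mul(-44, 13)), 64, Mul(16, Mul(-44, 13)))) = Mul(-17, Add(Mul(-5, -572), 64, Mul(16, -572))) = Mul(-17, Add(2860, 64, -9152)) = Mul(-17, -6228) = 105876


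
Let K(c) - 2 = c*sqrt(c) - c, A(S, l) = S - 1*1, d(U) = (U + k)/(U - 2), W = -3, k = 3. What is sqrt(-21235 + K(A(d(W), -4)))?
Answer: sqrt(-21232 - I) ≈ 0.003 - 145.71*I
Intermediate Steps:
d(U) = (3 + U)/(-2 + U) (d(U) = (U + 3)/(U - 2) = (3 + U)/(-2 + U))
A(S, l) = -1 + S (A(S, l) = S - 1 = -1 + S)
K(c) = 2 + c**(3/2) - c (K(c) = 2 + (c*sqrt(c) - c) = 2 + (c**(3/2) - c) = 2 + c**(3/2) - c)
sqrt(-21235 + K(A(d(W), -4))) = sqrt(-21235 + (2 + (-1 + (3 - 3)/(-2 - 3))**(3/2) - (-1 + (3 - 3)/(-2 - 3)))) = sqrt(-21235 + (2 + (-1 + 0/(-5))**(3/2) - (-1 + 0/(-5)))) = sqrt(-21235 + (2 + (-1 - 1/5*0)**(3/2) - (-1 - 1/5*0))) = sqrt(-21235 + (2 + (-1 + 0)**(3/2) - (-1 + 0))) = sqrt(-21235 + (2 + (-1)**(3/2) - 1*(-1))) = sqrt(-21235 + (2 - I + 1)) = sqrt(-21235 + (3 - I)) = sqrt(-21232 - I)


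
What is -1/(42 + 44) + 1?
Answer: 85/86 ≈ 0.98837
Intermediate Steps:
-1/(42 + 44) + 1 = -1/86 + 1 = 85/86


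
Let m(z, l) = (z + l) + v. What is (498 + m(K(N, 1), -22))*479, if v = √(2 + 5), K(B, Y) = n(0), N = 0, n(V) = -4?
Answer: 226088 + 479*√7 ≈ 2.2736e+5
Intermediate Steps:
K(B, Y) = -4
v = √7 ≈ 2.6458
m(z, l) = l + z + √7 (m(z, l) = (z + l) + √7 = (l + z) + √7 = l + z + √7)
(498 + m(K(N, 1), -22))*479 = (498 + (-22 - 4 + √7))*479 = (498 + (-26 + √7))*479 = (472 + √7)*479 = 226088 + 479*√7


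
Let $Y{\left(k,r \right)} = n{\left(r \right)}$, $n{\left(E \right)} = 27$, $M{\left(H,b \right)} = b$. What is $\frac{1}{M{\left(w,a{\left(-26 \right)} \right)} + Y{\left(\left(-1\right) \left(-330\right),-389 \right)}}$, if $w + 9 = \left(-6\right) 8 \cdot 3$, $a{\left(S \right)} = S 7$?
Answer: $- \frac{1}{155} \approx -0.0064516$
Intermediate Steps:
$a{\left(S \right)} = 7 S$
$w = -153$ ($w = -9 + \left(-6\right) 8 \cdot 3 = -9 - 144 = -153$)
$Y{\left(k,r \right)} = 27$
$\frac{1}{M{\left(w,a{\left(-26 \right)} \right)} + Y{\left(\left(-1\right) \left(-330\right),-389 \right)}} = \frac{1}{7 \left(-26\right) + 27} = \frac{1}{-182 + 27} = \frac{1}{-155} = - \frac{1}{155}$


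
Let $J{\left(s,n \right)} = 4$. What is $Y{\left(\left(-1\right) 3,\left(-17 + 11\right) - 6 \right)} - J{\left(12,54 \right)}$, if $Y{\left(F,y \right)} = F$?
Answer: $-7$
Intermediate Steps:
$Y{\left(\left(-1\right) 3,\left(-17 + 11\right) - 6 \right)} - J{\left(12,54 \right)} = \left(-1\right) 3 - 4 = -3 - 4 = -7$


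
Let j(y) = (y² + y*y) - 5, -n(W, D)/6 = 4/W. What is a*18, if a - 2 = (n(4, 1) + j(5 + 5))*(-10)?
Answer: -33984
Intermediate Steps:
n(W, D) = -24/W
j(y) = -5 + 2*y² (j(y) = (y² + y²) - 5 = 2*y² - 5 = -5 + 2*y²)
a = -1888 (a = 2 + (-24/4 + (-5 + 2*(5 + 5)²))*(-10) = 2 + (-24*¼ + (-5 + 2*10²))*(-10) = 2 + (-6 + (-5 + 2*100))*(-10) = 2 + (-6 + (-5 + 200))*(-10) = 2 + (-6 + 195)*(-10) = 2 + 189*(-10) = 2 - 1890 = -1888)
a*18 = -1888*18 = -33984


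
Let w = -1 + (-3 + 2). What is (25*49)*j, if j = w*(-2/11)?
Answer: 4900/11 ≈ 445.45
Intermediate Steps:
w = -2 (w = -1 - 1 = -2)
j = 4/11 (j = -(-4)/11 = -2*(-2/11) = 4/11 ≈ 0.36364)
(25*49)*j = (25*49)*(4/11) = 1225*(4/11) = 4900/11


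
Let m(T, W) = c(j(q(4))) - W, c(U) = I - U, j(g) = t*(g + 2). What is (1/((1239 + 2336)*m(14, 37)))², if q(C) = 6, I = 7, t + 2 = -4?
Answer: 1/4140922500 ≈ 2.4149e-10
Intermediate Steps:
t = -6 (t = -2 - 4 = -6)
j(g) = -12 - 6*g (j(g) = -6*(g + 2) = -6*(2 + g) = -12 - 6*g)
c(U) = 7 - U
m(T, W) = 55 - W (m(T, W) = (7 - (-12 - 6*6)) - W = (7 - (-12 - 36)) - W = (7 - 1*(-48)) - W = (7 + 48) - W = 55 - W)
(1/((1239 + 2336)*m(14, 37)))² = (1/((1239 + 2336)*(55 - 1*37)))² = (1/(3575*(55 - 37)))² = ((1/3575)/18)² = ((1/3575)*(1/18))² = (1/64350)² = 1/4140922500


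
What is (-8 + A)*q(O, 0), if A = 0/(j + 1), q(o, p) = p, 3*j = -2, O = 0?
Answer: 0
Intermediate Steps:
j = -⅔ (j = (⅓)*(-2) = -⅔ ≈ -0.66667)
A = 0 (A = 0/(-⅔ + 1) = 0/(⅓) = 0*3 = 0)
(-8 + A)*q(O, 0) = (-8 + 0)*0 = -8*0 = 0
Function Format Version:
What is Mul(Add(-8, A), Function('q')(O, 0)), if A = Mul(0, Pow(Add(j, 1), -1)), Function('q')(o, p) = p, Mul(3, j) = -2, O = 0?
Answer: 0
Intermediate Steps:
j = Rational(-2, 3) (j = Mul(Rational(1, 3), -2) = Rational(-2, 3) ≈ -0.66667)
A = 0 (A = Mul(0, Pow(Add(Rational(-2, 3), 1), -1)) = Mul(0, Pow(Rational(1, 3), -1)) = Mul(0, 3) = 0)
Mul(Add(-8, A), Function('q')(O, 0)) = Mul(Add(-8, 0), 0) = Mul(-8, 0) = 0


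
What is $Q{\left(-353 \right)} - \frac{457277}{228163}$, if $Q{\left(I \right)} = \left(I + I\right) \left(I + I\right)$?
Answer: $\frac{113724195791}{228163} \approx 4.9843 \cdot 10^{5}$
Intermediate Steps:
$Q{\left(I \right)} = 4 I^{2}$ ($Q{\left(I \right)} = 2 I 2 I = 4 I^{2}$)
$Q{\left(-353 \right)} - \frac{457277}{228163} = 4 \left(-353\right)^{2} - \frac{457277}{228163} = 4 \cdot 124609 - \frac{457277}{228163} = 498436 - \frac{457277}{228163} = \frac{113724195791}{228163}$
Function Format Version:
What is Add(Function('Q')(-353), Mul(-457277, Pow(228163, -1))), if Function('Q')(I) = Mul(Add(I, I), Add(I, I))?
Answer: Rational(113724195791, 228163) ≈ 4.9843e+5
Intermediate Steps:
Function('Q')(I) = Mul(4, Pow(I, 2)) (Function('Q')(I) = Mul(Mul(2, I), Mul(2, I)) = Mul(4, Pow(I, 2)))
Add(Function('Q')(-353), Mul(-457277, Pow(228163, -1))) = Add(Mul(4, Pow(-353, 2)), Mul(-457277, Pow(228163, -1))) = Add(Mul(4, 124609), Mul(-457277, Rational(1, 228163))) = Add(498436, Rational(-457277, 228163)) = Rational(113724195791, 228163)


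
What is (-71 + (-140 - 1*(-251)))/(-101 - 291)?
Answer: -5/49 ≈ -0.10204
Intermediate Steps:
(-71 + (-140 - 1*(-251)))/(-101 - 291) = (-71 + (-140 + 251))/(-392) = (-71 + 111)*(-1/392) = 40*(-1/392) = -5/49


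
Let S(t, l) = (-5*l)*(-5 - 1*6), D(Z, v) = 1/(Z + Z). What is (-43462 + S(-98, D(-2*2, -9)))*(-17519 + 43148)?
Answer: -8912510379/8 ≈ -1.1141e+9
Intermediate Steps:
D(Z, v) = 1/(2*Z)
S(t, l) = 55*l (S(t, l) = (-5*l)*(-5 - 6) = -5*l*(-11) = 55*l)
(-43462 + S(-98, D(-2*2, -9)))*(-17519 + 43148) = (-43462 + 55*(1/(2*((-2*2)))))*(-17519 + 43148) = (-43462 + 55*((1/2)/(-4)))*25629 = (-43462 + 55*((1/2)*(-1/4)))*25629 = (-43462 + 55*(-1/8))*25629 = (-43462 - 55/8)*25629 = -347751/8*25629 = -8912510379/8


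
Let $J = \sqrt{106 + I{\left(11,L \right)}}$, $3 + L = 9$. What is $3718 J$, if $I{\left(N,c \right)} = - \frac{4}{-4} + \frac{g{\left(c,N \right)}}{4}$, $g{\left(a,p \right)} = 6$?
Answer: $1859 \sqrt{434} \approx 38728.0$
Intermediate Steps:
$L = 6$ ($L = -3 + 9 = 6$)
$I{\left(N,c \right)} = \frac{5}{2}$ ($I{\left(N,c \right)} = - \frac{4}{-4} + \frac{6}{4} = \left(-4\right) \left(- \frac{1}{4}\right) + 6 \cdot \frac{1}{4} = 1 + \frac{3}{2} = \frac{5}{2}$)
$J = \frac{\sqrt{434}}{2}$ ($J = \sqrt{106 + \frac{5}{2}} = \sqrt{\frac{217}{2}} = \frac{\sqrt{434}}{2} \approx 10.416$)
$3718 J = 3718 \frac{\sqrt{434}}{2} = 1859 \sqrt{434}$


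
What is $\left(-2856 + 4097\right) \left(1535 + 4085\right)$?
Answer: $6974420$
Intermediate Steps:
$\left(-2856 + 4097\right) \left(1535 + 4085\right) = 1241 \cdot 5620 = 6974420$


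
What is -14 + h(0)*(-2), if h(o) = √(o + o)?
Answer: -14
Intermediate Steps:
h(o) = √2*√o (h(o) = √(2*o) = √2*√o)
-14 + h(0)*(-2) = -14 + (√2*√0)*(-2) = -14 + (√2*0)*(-2) = -14 + 0*(-2) = -14 + 0 = -14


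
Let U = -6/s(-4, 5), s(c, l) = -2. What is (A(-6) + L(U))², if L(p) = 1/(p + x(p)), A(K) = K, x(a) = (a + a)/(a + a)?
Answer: 529/16 ≈ 33.063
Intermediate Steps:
x(a) = 1 (x(a) = (2*a)/((2*a)) = (2*a)*(1/(2*a)) = 1)
U = 3 (U = -6/(-2) = -6*(-½) = 3)
L(p) = 1/(1 + p) (L(p) = 1/(p + 1) = 1/(1 + p))
(A(-6) + L(U))² = (-6 + 1/(1 + 3))² = (-6 + 1/4)² = (-6 + ¼)² = (-23/4)² = 529/16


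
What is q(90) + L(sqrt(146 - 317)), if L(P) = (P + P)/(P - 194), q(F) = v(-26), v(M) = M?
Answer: -982640/37807 - 1164*I*sqrt(19)/37807 ≈ -25.991 - 0.1342*I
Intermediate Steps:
q(F) = -26
L(P) = 2*P/(-194 + P) (L(P) = (2*P)/(-194 + P) = 2*P/(-194 + P))
q(90) + L(sqrt(146 - 317)) = -26 + 2*sqrt(146 - 317)/(-194 + sqrt(146 - 317)) = -26 + 2*sqrt(-171)/(-194 + sqrt(-171)) = -26 + 2*(3*I*sqrt(19))/(-194 + 3*I*sqrt(19)) = -26 + 6*I*sqrt(19)/(-194 + 3*I*sqrt(19))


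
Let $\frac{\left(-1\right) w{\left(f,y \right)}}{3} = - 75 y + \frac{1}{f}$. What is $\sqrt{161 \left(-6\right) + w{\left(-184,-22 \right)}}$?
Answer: $\frac{3 i \sqrt{5563654}}{92} \approx 76.915 i$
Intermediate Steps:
$w{\left(f,y \right)} = - \frac{3}{f} + 225 y$ ($w{\left(f,y \right)} = - 3 \left(- 75 y + \frac{1}{f}\right) = - 3 \left(\frac{1}{f} - 75 y\right) = - \frac{3}{f} + 225 y$)
$\sqrt{161 \left(-6\right) + w{\left(-184,-22 \right)}} = \sqrt{161 \left(-6\right) + \left(- \frac{3}{-184} + 225 \left(-22\right)\right)} = \sqrt{-966 - \frac{910797}{184}} = \sqrt{- \frac{1088541}{184}} = \frac{3 i \sqrt{5563654}}{92}$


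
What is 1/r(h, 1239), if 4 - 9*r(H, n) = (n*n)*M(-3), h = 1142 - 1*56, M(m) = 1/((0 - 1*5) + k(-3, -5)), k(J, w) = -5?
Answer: 90/1535161 ≈ 5.8626e-5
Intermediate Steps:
M(m) = -⅒ (M(m) = 1/((0 - 1*5) - 5) = 1/((0 - 5) - 5) = 1/(-5 - 5) = 1/(-10) = -⅒)
h = 1086 (h = 1142 - 56 = 1086)
r(H, n) = 4/9 + n²/90 (r(H, n) = 4/9 - n*n*(-1)/(9*10) = 4/9 - n²*(-1)/(9*10) = 4/9 - (-1)*n²/90 = 4/9 + n²/90)
1/r(h, 1239) = 1/(4/9 + (1/90)*1239²) = 1/(4/9 + (1/90)*1535121) = 1/(4/9 + 170569/10) = 1/(1535161/90) = 90/1535161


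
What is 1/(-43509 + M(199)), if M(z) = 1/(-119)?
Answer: -119/5177572 ≈ -2.2984e-5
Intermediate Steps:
M(z) = -1/119
1/(-43509 + M(199)) = 1/(-43509 - 1/119) = 1/(-5177572/119) = -119/5177572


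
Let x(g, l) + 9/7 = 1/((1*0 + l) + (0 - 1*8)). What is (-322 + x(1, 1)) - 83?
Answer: -2845/7 ≈ -406.43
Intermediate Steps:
x(g, l) = -9/7 + 1/(-8 + l) (x(g, l) = -9/7 + 1/((1*0 + l) + (0 - 1*8)) = -9/7 + 1/((0 + l) + (0 - 8)) = -9/7 + 1/(l - 8) = -9/7 + 1/(-8 + l))
(-322 + x(1, 1)) - 83 = (-322 + (79 - 9*1)/(7*(-8 + 1))) - 83 = (-322 + (1/7)*(79 - 9)/(-7)) - 83 = (-322 + (1/7)*(-1/7)*70) - 83 = (-322 - 10/7) - 83 = -2264/7 - 83 = -2845/7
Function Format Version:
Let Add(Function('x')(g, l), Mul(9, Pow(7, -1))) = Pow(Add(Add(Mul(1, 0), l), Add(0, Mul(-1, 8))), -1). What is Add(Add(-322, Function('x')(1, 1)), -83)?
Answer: Rational(-2845, 7) ≈ -406.43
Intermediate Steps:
Function('x')(g, l) = Add(Rational(-9, 7), Pow(Add(-8, l), -1)) (Function('x')(g, l) = Add(Rational(-9, 7), Pow(Add(Add(Mul(1, 0), l), Add(0, Mul(-1, 8))), -1)) = Add(Rational(-9, 7), Pow(Add(Add(0, l), Add(0, -8)), -1)) = Add(Rational(-9, 7), Pow(Add(l, -8), -1)) = Add(Rational(-9, 7), Pow(Add(-8, l), -1)))
Add(Add(-322, Function('x')(1, 1)), -83) = Add(Add(-322, Mul(Rational(1, 7), Pow(Add(-8, 1), -1), Add(79, Mul(-9, 1)))), -83) = Add(Add(-322, Mul(Rational(1, 7), Pow(-7, -1), Add(79, -9))), -83) = Add(Add(-322, Mul(Rational(1, 7), Rational(-1, 7), 70)), -83) = Add(Add(-322, Rational(-10, 7)), -83) = Add(Rational(-2264, 7), -83) = Rational(-2845, 7)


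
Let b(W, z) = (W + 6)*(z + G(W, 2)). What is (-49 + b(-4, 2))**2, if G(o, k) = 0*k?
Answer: 2025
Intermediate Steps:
G(o, k) = 0
b(W, z) = z*(6 + W) (b(W, z) = (W + 6)*(z + 0) = (6 + W)*z = z*(6 + W))
(-49 + b(-4, 2))**2 = (-49 + 2*(6 - 4))**2 = (-49 + 2*2)**2 = (-49 + 4)**2 = (-45)**2 = 2025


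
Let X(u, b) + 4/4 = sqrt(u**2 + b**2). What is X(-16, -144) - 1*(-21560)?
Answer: 21559 + 16*sqrt(82) ≈ 21704.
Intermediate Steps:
X(u, b) = -1 + sqrt(b**2 + u**2) (X(u, b) = -1 + sqrt(u**2 + b**2) = -1 + sqrt(b**2 + u**2))
X(-16, -144) - 1*(-21560) = (-1 + sqrt((-144)**2 + (-16)**2)) - 1*(-21560) = (-1 + sqrt(20736 + 256)) + 21560 = (-1 + sqrt(20992)) + 21560 = (-1 + 16*sqrt(82)) + 21560 = 21559 + 16*sqrt(82)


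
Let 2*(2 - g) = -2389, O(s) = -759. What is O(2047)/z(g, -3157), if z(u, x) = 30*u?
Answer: -253/11965 ≈ -0.021145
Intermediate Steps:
g = 2393/2 (g = 2 - ½*(-2389) = 2 + 2389/2 = 2393/2 ≈ 1196.5)
O(2047)/z(g, -3157) = -759/(30*(2393/2)) = -759/35895 = -759*1/35895 = -253/11965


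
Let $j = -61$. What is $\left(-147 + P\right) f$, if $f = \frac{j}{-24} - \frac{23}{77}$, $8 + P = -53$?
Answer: $- \frac{107770}{231} \approx -466.54$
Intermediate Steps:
$P = -61$ ($P = -8 - 53 = -61$)
$f = \frac{4145}{1848}$ ($f = - \frac{61}{-24} - \frac{23}{77} = \left(-61\right) \left(- \frac{1}{24}\right) - \frac{23}{77} = \frac{61}{24} - \frac{23}{77} = \frac{4145}{1848} \approx 2.243$)
$\left(-147 + P\right) f = \left(-147 - 61\right) \frac{4145}{1848} = \left(-208\right) \frac{4145}{1848} = - \frac{107770}{231}$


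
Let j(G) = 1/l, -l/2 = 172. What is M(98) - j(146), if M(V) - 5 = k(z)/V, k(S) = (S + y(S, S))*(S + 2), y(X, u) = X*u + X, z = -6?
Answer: 67817/16856 ≈ 4.0233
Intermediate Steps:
l = -344 (l = -2*172 = -344)
j(G) = -1/344 (j(G) = 1/(-344) = -1/344)
y(X, u) = X + X*u
k(S) = (2 + S)*(S + S*(1 + S)) (k(S) = (S + S*(1 + S))*(S + 2) = (S + S*(1 + S))*(2 + S) = (2 + S)*(S + S*(1 + S)))
M(V) = 5 - 96/V (M(V) = 5 + (-6*(4 + (-6)² + 4*(-6)))/V = 5 + (-6*(4 + 36 - 24))/V = 5 + (-6*16)/V = 5 - 96/V)
M(98) - j(146) = (5 - 96/98) - 1*(-1/344) = (5 - 96*1/98) + 1/344 = (5 - 48/49) + 1/344 = 197/49 + 1/344 = 67817/16856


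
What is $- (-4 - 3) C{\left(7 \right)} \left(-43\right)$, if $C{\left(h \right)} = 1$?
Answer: $-301$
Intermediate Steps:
$- (-4 - 3) C{\left(7 \right)} \left(-43\right) = - (-4 - 3) 1 \left(-43\right) = \left(-1\right) \left(-7\right) 1 \left(-43\right) = 7 \cdot 1 \left(-43\right) = 7 \left(-43\right) = -301$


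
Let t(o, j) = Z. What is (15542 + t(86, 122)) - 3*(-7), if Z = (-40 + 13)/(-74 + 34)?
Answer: 622547/40 ≈ 15564.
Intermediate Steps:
Z = 27/40 (Z = -27/(-40) = -27*(-1/40) = 27/40 ≈ 0.67500)
t(o, j) = 27/40
(15542 + t(86, 122)) - 3*(-7) = (15542 + 27/40) - 3*(-7) = 621707/40 + 21 = 622547/40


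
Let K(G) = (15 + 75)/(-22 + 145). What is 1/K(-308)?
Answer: 41/30 ≈ 1.3667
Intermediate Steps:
K(G) = 30/41 (K(G) = 90/123 = 90*(1/123) = 30/41)
1/K(-308) = 1/(30/41) = 41/30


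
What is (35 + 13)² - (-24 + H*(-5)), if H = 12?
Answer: 2388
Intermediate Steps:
(35 + 13)² - (-24 + H*(-5)) = (35 + 13)² - (-24 + 12*(-5)) = 48² - (-24 - 60) = 2304 - 1*(-84) = 2304 + 84 = 2388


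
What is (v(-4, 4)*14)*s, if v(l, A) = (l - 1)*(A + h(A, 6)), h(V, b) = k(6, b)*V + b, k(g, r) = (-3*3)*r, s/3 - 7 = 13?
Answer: 865200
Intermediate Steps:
s = 60 (s = 21 + 3*13 = 21 + 39 = 60)
k(g, r) = -9*r
h(V, b) = b - 9*V*b (h(V, b) = (-9*b)*V + b = -9*V*b + b = b - 9*V*b)
v(l, A) = (-1 + l)*(6 - 53*A) (v(l, A) = (l - 1)*(A + 6*(1 - 9*A)) = (-1 + l)*(A + (6 - 54*A)) = (-1 + l)*(6 - 53*A))
(v(-4, 4)*14)*s = ((-6 + 6*(-4) + 53*4 - 53*4*(-4))*14)*60 = ((-6 - 24 + 212 + 848)*14)*60 = (1030*14)*60 = 14420*60 = 865200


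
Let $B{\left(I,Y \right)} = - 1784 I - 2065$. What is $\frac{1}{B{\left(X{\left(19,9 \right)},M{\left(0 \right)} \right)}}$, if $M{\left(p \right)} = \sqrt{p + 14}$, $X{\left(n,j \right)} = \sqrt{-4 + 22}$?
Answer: $\frac{2065}{53023583} - \frac{5352 \sqrt{2}}{53023583} \approx -0.0001038$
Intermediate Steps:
$X{\left(n,j \right)} = 3 \sqrt{2}$ ($X{\left(n,j \right)} = \sqrt{18} = 3 \sqrt{2}$)
$M{\left(p \right)} = \sqrt{14 + p}$
$B{\left(I,Y \right)} = -2065 - 1784 I$
$\frac{1}{B{\left(X{\left(19,9 \right)},M{\left(0 \right)} \right)}} = \frac{1}{-2065 - 1784 \cdot 3 \sqrt{2}} = \frac{1}{-2065 - 5352 \sqrt{2}}$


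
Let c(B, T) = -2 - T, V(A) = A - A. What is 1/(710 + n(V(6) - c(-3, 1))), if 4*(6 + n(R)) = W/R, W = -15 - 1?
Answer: 3/2108 ≈ 0.0014232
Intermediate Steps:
V(A) = 0
W = -16
n(R) = -6 - 4/R (n(R) = -6 + (-16/R)/4 = -6 - 4/R)
1/(710 + n(V(6) - c(-3, 1))) = 1/(710 + (-6 - 4/(0 - (-2 - 1*1)))) = 1/(710 + (-6 - 4/(0 - (-2 - 1)))) = 1/(710 + (-6 - 4/(0 - 1*(-3)))) = 1/(710 + (-6 - 4/(0 + 3))) = 1/(710 + (-6 - 4/3)) = 1/(710 - 22/3) = 1/(2108/3) = 3/2108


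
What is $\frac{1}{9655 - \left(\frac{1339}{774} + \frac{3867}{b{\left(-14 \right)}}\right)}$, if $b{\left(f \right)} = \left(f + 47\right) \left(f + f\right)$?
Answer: $\frac{119196}{1151130017} \approx 0.00010355$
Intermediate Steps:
$b{\left(f \right)} = 2 f \left(47 + f\right)$ ($b{\left(f \right)} = \left(47 + f\right) 2 f = 2 f \left(47 + f\right)$)
$\frac{1}{9655 - \left(\frac{1339}{774} + \frac{3867}{b{\left(-14 \right)}}\right)} = \frac{1}{9655 - \left(\frac{1339}{774} + 3867 \left(- \frac{1}{28 \left(47 - 14\right)}\right)\right)} = \frac{1}{9655 - \left(\frac{1339}{774} + \frac{3867}{2 \left(-14\right) 33}\right)} = \frac{1}{9655 - \left(\frac{1339}{774} + \frac{3867}{-924}\right)} = \frac{1}{9655 - - \frac{292637}{119196}} = \frac{1}{9655 + \left(\frac{1289}{308} - \frac{1339}{774}\right)} = \frac{1}{9655 + \frac{292637}{119196}} = \frac{1}{\frac{1151130017}{119196}} = \frac{119196}{1151130017}$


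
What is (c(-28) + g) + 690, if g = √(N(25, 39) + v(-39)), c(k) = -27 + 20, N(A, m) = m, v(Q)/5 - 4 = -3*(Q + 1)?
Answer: 683 + √629 ≈ 708.08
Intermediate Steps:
v(Q) = 5 - 15*Q (v(Q) = 20 + 5*(-3*(Q + 1)) = 20 + 5*(-3*(1 + Q)) = 20 + 5*(-3 - 3*Q) = 20 + (-15 - 15*Q) = 5 - 15*Q)
c(k) = -7
g = √629 (g = √(39 + (5 - 15*(-39))) = √(39 + (5 + 585)) = √(39 + 590) = √629 ≈ 25.080)
(c(-28) + g) + 690 = (-7 + √629) + 690 = 683 + √629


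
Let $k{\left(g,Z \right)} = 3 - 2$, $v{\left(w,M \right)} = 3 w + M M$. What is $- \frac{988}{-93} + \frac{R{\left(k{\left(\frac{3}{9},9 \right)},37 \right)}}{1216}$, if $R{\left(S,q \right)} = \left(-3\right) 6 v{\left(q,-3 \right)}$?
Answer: $\frac{62533}{7068} \approx 8.8473$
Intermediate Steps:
$v{\left(w,M \right)} = M^{2} + 3 w$ ($v{\left(w,M \right)} = 3 w + M^{2} = M^{2} + 3 w$)
$k{\left(g,Z \right)} = 1$ ($k{\left(g,Z \right)} = 3 - 2 = 1$)
$R{\left(S,q \right)} = -162 - 54 q$ ($R{\left(S,q \right)} = \left(-3\right) 6 \left(\left(-3\right)^{2} + 3 q\right) = - 18 \left(9 + 3 q\right) = -162 - 54 q$)
$- \frac{988}{-93} + \frac{R{\left(k{\left(\frac{3}{9},9 \right)},37 \right)}}{1216} = - \frac{988}{-93} + \frac{-162 - 1998}{1216} = \left(-988\right) \left(- \frac{1}{93}\right) + \left(-162 - 1998\right) \frac{1}{1216} = \frac{988}{93} - \frac{135}{76} = \frac{62533}{7068}$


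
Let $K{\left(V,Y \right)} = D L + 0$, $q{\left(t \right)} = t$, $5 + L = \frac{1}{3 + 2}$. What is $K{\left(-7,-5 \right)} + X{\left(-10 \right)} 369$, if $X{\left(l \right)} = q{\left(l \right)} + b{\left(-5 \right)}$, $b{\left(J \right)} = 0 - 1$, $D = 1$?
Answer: $- \frac{20319}{5} \approx -4063.8$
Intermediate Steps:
$b{\left(J \right)} = -1$
$L = - \frac{24}{5}$ ($L = -5 + \frac{1}{3 + 2} = -5 + \frac{1}{5} = - \frac{24}{5} \approx -4.8$)
$X{\left(l \right)} = -1 + l$ ($X{\left(l \right)} = l - 1 = -1 + l$)
$K{\left(V,Y \right)} = - \frac{24}{5}$ ($K{\left(V,Y \right)} = 1 \left(- \frac{24}{5}\right) + 0 = - \frac{24}{5} + 0 = - \frac{24}{5}$)
$K{\left(-7,-5 \right)} + X{\left(-10 \right)} 369 = - \frac{24}{5} + \left(-1 - 10\right) 369 = - \frac{24}{5} - 4059 = - \frac{20319}{5}$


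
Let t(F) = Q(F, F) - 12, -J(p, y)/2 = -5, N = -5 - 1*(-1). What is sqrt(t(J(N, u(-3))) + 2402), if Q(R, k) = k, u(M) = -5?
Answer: 20*sqrt(6) ≈ 48.990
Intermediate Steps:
N = -4 (N = -5 + 1 = -4)
J(p, y) = 10 (J(p, y) = -2*(-5) = 10)
t(F) = -12 + F (t(F) = F - 12 = -12 + F)
sqrt(t(J(N, u(-3))) + 2402) = sqrt((-12 + 10) + 2402) = sqrt(-2 + 2402) = sqrt(2400) = 20*sqrt(6)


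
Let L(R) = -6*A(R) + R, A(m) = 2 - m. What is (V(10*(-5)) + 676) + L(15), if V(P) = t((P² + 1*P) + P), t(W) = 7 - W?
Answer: -1624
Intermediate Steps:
V(P) = 7 - P² - 2*P (V(P) = 7 - ((P² + 1*P) + P) = 7 - ((P² + P) + P) = 7 - ((P + P²) + P) = 7 - (P² + 2*P) = 7 + (-P² - 2*P) = 7 - P² - 2*P)
L(R) = -12 + 7*R (L(R) = -6*(2 - R) + R = (-12 + 6*R) + R = -12 + 7*R)
(V(10*(-5)) + 676) + L(15) = ((7 - 10*(-5)*(2 + 10*(-5))) + 676) + (-12 + 7*15) = ((7 - 1*(-50)*(2 - 50)) + 676) + (-12 + 105) = ((7 - 1*(-50)*(-48)) + 676) + 93 = ((7 - 2400) + 676) + 93 = (-2393 + 676) + 93 = -1717 + 93 = -1624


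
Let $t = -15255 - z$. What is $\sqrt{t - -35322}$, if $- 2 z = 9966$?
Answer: $5 \sqrt{1002} \approx 158.27$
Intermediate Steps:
$z = -4983$ ($z = \left(- \frac{1}{2}\right) 9966 = -4983$)
$t = -10272$ ($t = -15255 - -4983 = -15255 + 4983 = -10272$)
$\sqrt{t - -35322} = \sqrt{-10272 - -35322} = \sqrt{-10272 + 35322} = \sqrt{25050} = 5 \sqrt{1002}$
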